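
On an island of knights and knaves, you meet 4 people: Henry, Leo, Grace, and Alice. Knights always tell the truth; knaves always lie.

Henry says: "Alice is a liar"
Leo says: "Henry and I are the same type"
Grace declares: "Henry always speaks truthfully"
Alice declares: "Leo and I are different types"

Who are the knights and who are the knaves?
Henry is a knight.
Leo is a knave.
Grace is a knight.
Alice is a knave.

Verification:
- Henry (knight) says "Alice is a liar" - this is TRUE because Alice is a knave.
- Leo (knave) says "Henry and I are the same type" - this is FALSE (a lie) because Leo is a knave and Henry is a knight.
- Grace (knight) says "Henry always speaks truthfully" - this is TRUE because Henry is a knight.
- Alice (knave) says "Leo and I are different types" - this is FALSE (a lie) because Alice is a knave and Leo is a knave.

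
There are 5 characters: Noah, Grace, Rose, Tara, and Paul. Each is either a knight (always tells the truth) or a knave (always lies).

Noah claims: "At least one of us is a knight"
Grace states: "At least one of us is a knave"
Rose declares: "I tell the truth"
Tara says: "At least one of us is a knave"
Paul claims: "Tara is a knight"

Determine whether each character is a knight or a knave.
Noah is a knight.
Grace is a knight.
Rose is a knave.
Tara is a knight.
Paul is a knight.

Verification:
- Noah (knight) says "At least one of us is a knight" - this is TRUE because Noah, Grace, Tara, and Paul are knights.
- Grace (knight) says "At least one of us is a knave" - this is TRUE because Rose is a knave.
- Rose (knave) says "I tell the truth" - this is FALSE (a lie) because Rose is a knave.
- Tara (knight) says "At least one of us is a knave" - this is TRUE because Rose is a knave.
- Paul (knight) says "Tara is a knight" - this is TRUE because Tara is a knight.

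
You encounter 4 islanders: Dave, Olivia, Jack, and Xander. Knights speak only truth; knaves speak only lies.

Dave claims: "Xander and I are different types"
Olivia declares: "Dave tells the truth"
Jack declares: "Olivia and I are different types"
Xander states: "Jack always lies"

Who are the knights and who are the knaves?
Dave is a knave.
Olivia is a knave.
Jack is a knight.
Xander is a knave.

Verification:
- Dave (knave) says "Xander and I are different types" - this is FALSE (a lie) because Dave is a knave and Xander is a knave.
- Olivia (knave) says "Dave tells the truth" - this is FALSE (a lie) because Dave is a knave.
- Jack (knight) says "Olivia and I are different types" - this is TRUE because Jack is a knight and Olivia is a knave.
- Xander (knave) says "Jack always lies" - this is FALSE (a lie) because Jack is a knight.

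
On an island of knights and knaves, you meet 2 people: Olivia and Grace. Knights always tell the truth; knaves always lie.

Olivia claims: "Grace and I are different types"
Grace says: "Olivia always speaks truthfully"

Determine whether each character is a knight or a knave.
Olivia is a knave.
Grace is a knave.

Verification:
- Olivia (knave) says "Grace and I are different types" - this is FALSE (a lie) because Olivia is a knave and Grace is a knave.
- Grace (knave) says "Olivia always speaks truthfully" - this is FALSE (a lie) because Olivia is a knave.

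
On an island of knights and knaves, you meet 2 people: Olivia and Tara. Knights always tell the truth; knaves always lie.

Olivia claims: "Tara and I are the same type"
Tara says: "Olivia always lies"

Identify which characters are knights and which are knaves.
Olivia is a knave.
Tara is a knight.

Verification:
- Olivia (knave) says "Tara and I are the same type" - this is FALSE (a lie) because Olivia is a knave and Tara is a knight.
- Tara (knight) says "Olivia always lies" - this is TRUE because Olivia is a knave.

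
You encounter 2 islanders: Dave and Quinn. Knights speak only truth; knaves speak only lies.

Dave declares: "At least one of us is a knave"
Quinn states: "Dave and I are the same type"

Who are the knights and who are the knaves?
Dave is a knight.
Quinn is a knave.

Verification:
- Dave (knight) says "At least one of us is a knave" - this is TRUE because Quinn is a knave.
- Quinn (knave) says "Dave and I are the same type" - this is FALSE (a lie) because Quinn is a knave and Dave is a knight.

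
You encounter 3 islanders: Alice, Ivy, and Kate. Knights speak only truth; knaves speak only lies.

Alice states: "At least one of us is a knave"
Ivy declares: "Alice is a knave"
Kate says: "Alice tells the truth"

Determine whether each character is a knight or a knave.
Alice is a knight.
Ivy is a knave.
Kate is a knight.

Verification:
- Alice (knight) says "At least one of us is a knave" - this is TRUE because Ivy is a knave.
- Ivy (knave) says "Alice is a knave" - this is FALSE (a lie) because Alice is a knight.
- Kate (knight) says "Alice tells the truth" - this is TRUE because Alice is a knight.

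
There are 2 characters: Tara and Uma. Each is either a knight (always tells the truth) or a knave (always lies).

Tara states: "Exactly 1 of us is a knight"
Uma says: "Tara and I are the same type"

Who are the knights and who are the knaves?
Tara is a knight.
Uma is a knave.

Verification:
- Tara (knight) says "Exactly 1 of us is a knight" - this is TRUE because there are 1 knights.
- Uma (knave) says "Tara and I are the same type" - this is FALSE (a lie) because Uma is a knave and Tara is a knight.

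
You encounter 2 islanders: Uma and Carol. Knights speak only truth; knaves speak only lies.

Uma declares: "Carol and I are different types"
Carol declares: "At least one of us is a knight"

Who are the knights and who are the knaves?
Uma is a knave.
Carol is a knave.

Verification:
- Uma (knave) says "Carol and I are different types" - this is FALSE (a lie) because Uma is a knave and Carol is a knave.
- Carol (knave) says "At least one of us is a knight" - this is FALSE (a lie) because no one is a knight.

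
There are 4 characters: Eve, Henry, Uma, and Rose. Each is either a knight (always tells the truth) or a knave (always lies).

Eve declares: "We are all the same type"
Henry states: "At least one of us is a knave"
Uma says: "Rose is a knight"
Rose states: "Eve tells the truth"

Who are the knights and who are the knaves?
Eve is a knave.
Henry is a knight.
Uma is a knave.
Rose is a knave.

Verification:
- Eve (knave) says "We are all the same type" - this is FALSE (a lie) because Henry is a knight and Eve, Uma, and Rose are knaves.
- Henry (knight) says "At least one of us is a knave" - this is TRUE because Eve, Uma, and Rose are knaves.
- Uma (knave) says "Rose is a knight" - this is FALSE (a lie) because Rose is a knave.
- Rose (knave) says "Eve tells the truth" - this is FALSE (a lie) because Eve is a knave.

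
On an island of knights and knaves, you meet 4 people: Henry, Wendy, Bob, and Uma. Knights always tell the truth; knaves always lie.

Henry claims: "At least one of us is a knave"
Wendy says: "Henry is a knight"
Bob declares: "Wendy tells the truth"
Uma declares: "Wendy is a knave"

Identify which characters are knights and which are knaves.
Henry is a knight.
Wendy is a knight.
Bob is a knight.
Uma is a knave.

Verification:
- Henry (knight) says "At least one of us is a knave" - this is TRUE because Uma is a knave.
- Wendy (knight) says "Henry is a knight" - this is TRUE because Henry is a knight.
- Bob (knight) says "Wendy tells the truth" - this is TRUE because Wendy is a knight.
- Uma (knave) says "Wendy is a knave" - this is FALSE (a lie) because Wendy is a knight.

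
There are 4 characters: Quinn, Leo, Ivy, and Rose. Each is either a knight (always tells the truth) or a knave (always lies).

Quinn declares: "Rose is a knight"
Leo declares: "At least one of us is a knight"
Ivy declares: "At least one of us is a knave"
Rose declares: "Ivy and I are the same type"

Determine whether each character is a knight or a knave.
Quinn is a knave.
Leo is a knight.
Ivy is a knight.
Rose is a knave.

Verification:
- Quinn (knave) says "Rose is a knight" - this is FALSE (a lie) because Rose is a knave.
- Leo (knight) says "At least one of us is a knight" - this is TRUE because Leo and Ivy are knights.
- Ivy (knight) says "At least one of us is a knave" - this is TRUE because Quinn and Rose are knaves.
- Rose (knave) says "Ivy and I are the same type" - this is FALSE (a lie) because Rose is a knave and Ivy is a knight.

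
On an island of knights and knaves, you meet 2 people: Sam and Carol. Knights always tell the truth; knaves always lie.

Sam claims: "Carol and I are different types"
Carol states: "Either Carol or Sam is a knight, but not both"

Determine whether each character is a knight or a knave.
Sam is a knave.
Carol is a knave.

Verification:
- Sam (knave) says "Carol and I are different types" - this is FALSE (a lie) because Sam is a knave and Carol is a knave.
- Carol (knave) says "Either Carol or Sam is a knight, but not both" - this is FALSE (a lie) because Carol is a knave and Sam is a knave.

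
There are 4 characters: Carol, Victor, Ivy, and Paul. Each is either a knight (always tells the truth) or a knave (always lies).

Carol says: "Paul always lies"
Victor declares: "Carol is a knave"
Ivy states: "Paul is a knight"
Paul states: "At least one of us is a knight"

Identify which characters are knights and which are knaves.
Carol is a knave.
Victor is a knight.
Ivy is a knight.
Paul is a knight.

Verification:
- Carol (knave) says "Paul always lies" - this is FALSE (a lie) because Paul is a knight.
- Victor (knight) says "Carol is a knave" - this is TRUE because Carol is a knave.
- Ivy (knight) says "Paul is a knight" - this is TRUE because Paul is a knight.
- Paul (knight) says "At least one of us is a knight" - this is TRUE because Victor, Ivy, and Paul are knights.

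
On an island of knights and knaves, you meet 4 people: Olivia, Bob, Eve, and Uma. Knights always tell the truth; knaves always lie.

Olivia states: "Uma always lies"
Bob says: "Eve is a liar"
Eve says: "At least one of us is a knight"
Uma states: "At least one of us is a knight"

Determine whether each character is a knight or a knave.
Olivia is a knave.
Bob is a knave.
Eve is a knight.
Uma is a knight.

Verification:
- Olivia (knave) says "Uma always lies" - this is FALSE (a lie) because Uma is a knight.
- Bob (knave) says "Eve is a liar" - this is FALSE (a lie) because Eve is a knight.
- Eve (knight) says "At least one of us is a knight" - this is TRUE because Eve and Uma are knights.
- Uma (knight) says "At least one of us is a knight" - this is TRUE because Eve and Uma are knights.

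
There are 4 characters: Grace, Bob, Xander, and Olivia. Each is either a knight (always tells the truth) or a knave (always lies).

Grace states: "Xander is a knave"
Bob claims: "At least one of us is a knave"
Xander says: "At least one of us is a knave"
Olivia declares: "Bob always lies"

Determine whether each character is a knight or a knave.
Grace is a knave.
Bob is a knight.
Xander is a knight.
Olivia is a knave.

Verification:
- Grace (knave) says "Xander is a knave" - this is FALSE (a lie) because Xander is a knight.
- Bob (knight) says "At least one of us is a knave" - this is TRUE because Grace and Olivia are knaves.
- Xander (knight) says "At least one of us is a knave" - this is TRUE because Grace and Olivia are knaves.
- Olivia (knave) says "Bob always lies" - this is FALSE (a lie) because Bob is a knight.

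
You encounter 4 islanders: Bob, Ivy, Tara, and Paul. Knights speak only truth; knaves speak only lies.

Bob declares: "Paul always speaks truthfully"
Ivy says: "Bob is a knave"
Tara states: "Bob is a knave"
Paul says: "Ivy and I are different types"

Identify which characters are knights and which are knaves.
Bob is a knight.
Ivy is a knave.
Tara is a knave.
Paul is a knight.

Verification:
- Bob (knight) says "Paul always speaks truthfully" - this is TRUE because Paul is a knight.
- Ivy (knave) says "Bob is a knave" - this is FALSE (a lie) because Bob is a knight.
- Tara (knave) says "Bob is a knave" - this is FALSE (a lie) because Bob is a knight.
- Paul (knight) says "Ivy and I are different types" - this is TRUE because Paul is a knight and Ivy is a knave.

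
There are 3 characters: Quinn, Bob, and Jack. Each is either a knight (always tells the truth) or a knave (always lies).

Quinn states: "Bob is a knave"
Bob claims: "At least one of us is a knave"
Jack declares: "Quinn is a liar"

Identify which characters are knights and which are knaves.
Quinn is a knave.
Bob is a knight.
Jack is a knight.

Verification:
- Quinn (knave) says "Bob is a knave" - this is FALSE (a lie) because Bob is a knight.
- Bob (knight) says "At least one of us is a knave" - this is TRUE because Quinn is a knave.
- Jack (knight) says "Quinn is a liar" - this is TRUE because Quinn is a knave.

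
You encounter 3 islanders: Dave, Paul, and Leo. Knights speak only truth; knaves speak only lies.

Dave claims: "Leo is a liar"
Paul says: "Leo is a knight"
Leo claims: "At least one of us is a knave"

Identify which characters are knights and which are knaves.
Dave is a knave.
Paul is a knight.
Leo is a knight.

Verification:
- Dave (knave) says "Leo is a liar" - this is FALSE (a lie) because Leo is a knight.
- Paul (knight) says "Leo is a knight" - this is TRUE because Leo is a knight.
- Leo (knight) says "At least one of us is a knave" - this is TRUE because Dave is a knave.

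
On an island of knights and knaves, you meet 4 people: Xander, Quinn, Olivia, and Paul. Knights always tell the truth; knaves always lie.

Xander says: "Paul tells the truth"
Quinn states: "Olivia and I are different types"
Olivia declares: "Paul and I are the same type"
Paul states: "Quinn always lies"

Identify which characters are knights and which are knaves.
Xander is a knight.
Quinn is a knave.
Olivia is a knave.
Paul is a knight.

Verification:
- Xander (knight) says "Paul tells the truth" - this is TRUE because Paul is a knight.
- Quinn (knave) says "Olivia and I are different types" - this is FALSE (a lie) because Quinn is a knave and Olivia is a knave.
- Olivia (knave) says "Paul and I are the same type" - this is FALSE (a lie) because Olivia is a knave and Paul is a knight.
- Paul (knight) says "Quinn always lies" - this is TRUE because Quinn is a knave.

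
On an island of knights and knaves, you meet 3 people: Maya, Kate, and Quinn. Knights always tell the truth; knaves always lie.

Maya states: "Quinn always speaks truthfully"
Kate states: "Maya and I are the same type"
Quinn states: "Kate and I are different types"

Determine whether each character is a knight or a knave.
Maya is a knight.
Kate is a knave.
Quinn is a knight.

Verification:
- Maya (knight) says "Quinn always speaks truthfully" - this is TRUE because Quinn is a knight.
- Kate (knave) says "Maya and I are the same type" - this is FALSE (a lie) because Kate is a knave and Maya is a knight.
- Quinn (knight) says "Kate and I are different types" - this is TRUE because Quinn is a knight and Kate is a knave.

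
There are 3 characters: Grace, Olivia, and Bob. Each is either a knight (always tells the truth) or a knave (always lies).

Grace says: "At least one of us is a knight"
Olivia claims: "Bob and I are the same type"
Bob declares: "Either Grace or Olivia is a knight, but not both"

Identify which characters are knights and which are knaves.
Grace is a knight.
Olivia is a knave.
Bob is a knight.

Verification:
- Grace (knight) says "At least one of us is a knight" - this is TRUE because Grace and Bob are knights.
- Olivia (knave) says "Bob and I are the same type" - this is FALSE (a lie) because Olivia is a knave and Bob is a knight.
- Bob (knight) says "Either Grace or Olivia is a knight, but not both" - this is TRUE because Grace is a knight and Olivia is a knave.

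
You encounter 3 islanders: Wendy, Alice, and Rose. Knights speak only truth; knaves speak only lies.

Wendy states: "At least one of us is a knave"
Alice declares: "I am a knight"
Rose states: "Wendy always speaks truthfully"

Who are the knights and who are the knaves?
Wendy is a knight.
Alice is a knave.
Rose is a knight.

Verification:
- Wendy (knight) says "At least one of us is a knave" - this is TRUE because Alice is a knave.
- Alice (knave) says "I am a knight" - this is FALSE (a lie) because Alice is a knave.
- Rose (knight) says "Wendy always speaks truthfully" - this is TRUE because Wendy is a knight.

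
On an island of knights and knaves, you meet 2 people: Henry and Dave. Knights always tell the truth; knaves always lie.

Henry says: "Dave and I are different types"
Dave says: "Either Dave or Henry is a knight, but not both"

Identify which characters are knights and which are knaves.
Henry is a knave.
Dave is a knave.

Verification:
- Henry (knave) says "Dave and I are different types" - this is FALSE (a lie) because Henry is a knave and Dave is a knave.
- Dave (knave) says "Either Dave or Henry is a knight, but not both" - this is FALSE (a lie) because Dave is a knave and Henry is a knave.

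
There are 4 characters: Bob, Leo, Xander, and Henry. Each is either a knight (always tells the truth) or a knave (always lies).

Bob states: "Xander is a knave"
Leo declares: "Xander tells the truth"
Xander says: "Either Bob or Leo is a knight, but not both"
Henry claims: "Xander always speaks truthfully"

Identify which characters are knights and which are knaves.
Bob is a knave.
Leo is a knight.
Xander is a knight.
Henry is a knight.

Verification:
- Bob (knave) says "Xander is a knave" - this is FALSE (a lie) because Xander is a knight.
- Leo (knight) says "Xander tells the truth" - this is TRUE because Xander is a knight.
- Xander (knight) says "Either Bob or Leo is a knight, but not both" - this is TRUE because Bob is a knave and Leo is a knight.
- Henry (knight) says "Xander always speaks truthfully" - this is TRUE because Xander is a knight.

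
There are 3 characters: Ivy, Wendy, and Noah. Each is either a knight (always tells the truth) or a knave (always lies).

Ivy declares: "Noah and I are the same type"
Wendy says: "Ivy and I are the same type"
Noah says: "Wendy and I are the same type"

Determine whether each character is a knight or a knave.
Ivy is a knight.
Wendy is a knight.
Noah is a knight.

Verification:
- Ivy (knight) says "Noah and I are the same type" - this is TRUE because Ivy is a knight and Noah is a knight.
- Wendy (knight) says "Ivy and I are the same type" - this is TRUE because Wendy is a knight and Ivy is a knight.
- Noah (knight) says "Wendy and I are the same type" - this is TRUE because Noah is a knight and Wendy is a knight.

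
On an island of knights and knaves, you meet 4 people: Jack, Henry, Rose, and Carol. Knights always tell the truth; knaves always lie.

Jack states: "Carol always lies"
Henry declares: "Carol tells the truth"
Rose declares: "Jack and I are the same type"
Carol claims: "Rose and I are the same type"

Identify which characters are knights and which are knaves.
Jack is a knight.
Henry is a knave.
Rose is a knight.
Carol is a knave.

Verification:
- Jack (knight) says "Carol always lies" - this is TRUE because Carol is a knave.
- Henry (knave) says "Carol tells the truth" - this is FALSE (a lie) because Carol is a knave.
- Rose (knight) says "Jack and I are the same type" - this is TRUE because Rose is a knight and Jack is a knight.
- Carol (knave) says "Rose and I are the same type" - this is FALSE (a lie) because Carol is a knave and Rose is a knight.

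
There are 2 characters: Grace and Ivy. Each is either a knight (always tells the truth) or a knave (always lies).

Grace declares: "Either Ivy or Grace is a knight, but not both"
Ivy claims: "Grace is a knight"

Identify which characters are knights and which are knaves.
Grace is a knave.
Ivy is a knave.

Verification:
- Grace (knave) says "Either Ivy or Grace is a knight, but not both" - this is FALSE (a lie) because Ivy is a knave and Grace is a knave.
- Ivy (knave) says "Grace is a knight" - this is FALSE (a lie) because Grace is a knave.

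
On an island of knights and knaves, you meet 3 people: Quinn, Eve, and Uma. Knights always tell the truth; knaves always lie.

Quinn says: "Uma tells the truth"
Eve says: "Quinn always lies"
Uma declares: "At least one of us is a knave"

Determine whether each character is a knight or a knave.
Quinn is a knight.
Eve is a knave.
Uma is a knight.

Verification:
- Quinn (knight) says "Uma tells the truth" - this is TRUE because Uma is a knight.
- Eve (knave) says "Quinn always lies" - this is FALSE (a lie) because Quinn is a knight.
- Uma (knight) says "At least one of us is a knave" - this is TRUE because Eve is a knave.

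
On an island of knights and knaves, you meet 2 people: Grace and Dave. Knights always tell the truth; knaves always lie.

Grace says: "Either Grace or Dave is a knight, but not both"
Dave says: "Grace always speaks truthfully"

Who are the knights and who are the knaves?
Grace is a knave.
Dave is a knave.

Verification:
- Grace (knave) says "Either Grace or Dave is a knight, but not both" - this is FALSE (a lie) because Grace is a knave and Dave is a knave.
- Dave (knave) says "Grace always speaks truthfully" - this is FALSE (a lie) because Grace is a knave.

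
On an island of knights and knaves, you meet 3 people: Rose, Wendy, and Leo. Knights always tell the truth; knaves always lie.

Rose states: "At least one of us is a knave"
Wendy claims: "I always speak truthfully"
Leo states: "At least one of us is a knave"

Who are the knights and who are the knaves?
Rose is a knight.
Wendy is a knave.
Leo is a knight.

Verification:
- Rose (knight) says "At least one of us is a knave" - this is TRUE because Wendy is a knave.
- Wendy (knave) says "I always speak truthfully" - this is FALSE (a lie) because Wendy is a knave.
- Leo (knight) says "At least one of us is a knave" - this is TRUE because Wendy is a knave.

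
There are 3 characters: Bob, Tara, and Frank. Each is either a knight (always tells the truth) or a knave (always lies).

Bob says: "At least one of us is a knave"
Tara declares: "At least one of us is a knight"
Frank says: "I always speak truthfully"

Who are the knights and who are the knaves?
Bob is a knight.
Tara is a knight.
Frank is a knave.

Verification:
- Bob (knight) says "At least one of us is a knave" - this is TRUE because Frank is a knave.
- Tara (knight) says "At least one of us is a knight" - this is TRUE because Bob and Tara are knights.
- Frank (knave) says "I always speak truthfully" - this is FALSE (a lie) because Frank is a knave.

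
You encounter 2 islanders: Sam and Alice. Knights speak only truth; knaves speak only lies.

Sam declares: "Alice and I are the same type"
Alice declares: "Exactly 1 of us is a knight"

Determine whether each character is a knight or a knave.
Sam is a knave.
Alice is a knight.

Verification:
- Sam (knave) says "Alice and I are the same type" - this is FALSE (a lie) because Sam is a knave and Alice is a knight.
- Alice (knight) says "Exactly 1 of us is a knight" - this is TRUE because there are 1 knights.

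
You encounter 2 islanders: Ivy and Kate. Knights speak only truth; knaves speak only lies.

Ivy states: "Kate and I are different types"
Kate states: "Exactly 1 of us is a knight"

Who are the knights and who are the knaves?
Ivy is a knave.
Kate is a knave.

Verification:
- Ivy (knave) says "Kate and I are different types" - this is FALSE (a lie) because Ivy is a knave and Kate is a knave.
- Kate (knave) says "Exactly 1 of us is a knight" - this is FALSE (a lie) because there are 0 knights.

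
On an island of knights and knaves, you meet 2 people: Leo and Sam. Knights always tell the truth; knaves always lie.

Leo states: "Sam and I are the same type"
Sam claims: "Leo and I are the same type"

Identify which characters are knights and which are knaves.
Leo is a knight.
Sam is a knight.

Verification:
- Leo (knight) says "Sam and I are the same type" - this is TRUE because Leo is a knight and Sam is a knight.
- Sam (knight) says "Leo and I are the same type" - this is TRUE because Sam is a knight and Leo is a knight.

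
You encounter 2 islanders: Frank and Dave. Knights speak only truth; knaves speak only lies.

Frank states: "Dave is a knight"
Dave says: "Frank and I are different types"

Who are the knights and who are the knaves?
Frank is a knave.
Dave is a knave.

Verification:
- Frank (knave) says "Dave is a knight" - this is FALSE (a lie) because Dave is a knave.
- Dave (knave) says "Frank and I are different types" - this is FALSE (a lie) because Dave is a knave and Frank is a knave.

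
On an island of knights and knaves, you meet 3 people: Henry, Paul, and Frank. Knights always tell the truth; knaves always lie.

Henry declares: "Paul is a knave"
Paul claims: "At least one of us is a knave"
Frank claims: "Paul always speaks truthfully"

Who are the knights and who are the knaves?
Henry is a knave.
Paul is a knight.
Frank is a knight.

Verification:
- Henry (knave) says "Paul is a knave" - this is FALSE (a lie) because Paul is a knight.
- Paul (knight) says "At least one of us is a knave" - this is TRUE because Henry is a knave.
- Frank (knight) says "Paul always speaks truthfully" - this is TRUE because Paul is a knight.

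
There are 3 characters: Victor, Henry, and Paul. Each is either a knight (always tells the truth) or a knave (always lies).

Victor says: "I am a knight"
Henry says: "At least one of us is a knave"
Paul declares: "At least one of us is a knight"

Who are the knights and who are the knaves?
Victor is a knave.
Henry is a knight.
Paul is a knight.

Verification:
- Victor (knave) says "I am a knight" - this is FALSE (a lie) because Victor is a knave.
- Henry (knight) says "At least one of us is a knave" - this is TRUE because Victor is a knave.
- Paul (knight) says "At least one of us is a knight" - this is TRUE because Henry and Paul are knights.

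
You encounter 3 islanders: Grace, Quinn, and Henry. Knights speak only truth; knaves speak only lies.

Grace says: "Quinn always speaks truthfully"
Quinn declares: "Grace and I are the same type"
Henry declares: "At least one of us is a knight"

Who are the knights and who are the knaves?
Grace is a knight.
Quinn is a knight.
Henry is a knight.

Verification:
- Grace (knight) says "Quinn always speaks truthfully" - this is TRUE because Quinn is a knight.
- Quinn (knight) says "Grace and I are the same type" - this is TRUE because Quinn is a knight and Grace is a knight.
- Henry (knight) says "At least one of us is a knight" - this is TRUE because Grace, Quinn, and Henry are knights.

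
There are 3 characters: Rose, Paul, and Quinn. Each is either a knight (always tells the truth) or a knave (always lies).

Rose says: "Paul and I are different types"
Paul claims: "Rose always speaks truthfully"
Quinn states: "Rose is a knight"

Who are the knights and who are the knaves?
Rose is a knave.
Paul is a knave.
Quinn is a knave.

Verification:
- Rose (knave) says "Paul and I are different types" - this is FALSE (a lie) because Rose is a knave and Paul is a knave.
- Paul (knave) says "Rose always speaks truthfully" - this is FALSE (a lie) because Rose is a knave.
- Quinn (knave) says "Rose is a knight" - this is FALSE (a lie) because Rose is a knave.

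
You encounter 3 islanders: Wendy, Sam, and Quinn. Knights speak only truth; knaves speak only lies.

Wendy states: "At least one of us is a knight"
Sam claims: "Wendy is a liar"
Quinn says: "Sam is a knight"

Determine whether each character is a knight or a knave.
Wendy is a knight.
Sam is a knave.
Quinn is a knave.

Verification:
- Wendy (knight) says "At least one of us is a knight" - this is TRUE because Wendy is a knight.
- Sam (knave) says "Wendy is a liar" - this is FALSE (a lie) because Wendy is a knight.
- Quinn (knave) says "Sam is a knight" - this is FALSE (a lie) because Sam is a knave.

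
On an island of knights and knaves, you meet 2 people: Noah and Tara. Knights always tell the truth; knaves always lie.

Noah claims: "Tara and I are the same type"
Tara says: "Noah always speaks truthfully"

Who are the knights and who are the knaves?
Noah is a knight.
Tara is a knight.

Verification:
- Noah (knight) says "Tara and I are the same type" - this is TRUE because Noah is a knight and Tara is a knight.
- Tara (knight) says "Noah always speaks truthfully" - this is TRUE because Noah is a knight.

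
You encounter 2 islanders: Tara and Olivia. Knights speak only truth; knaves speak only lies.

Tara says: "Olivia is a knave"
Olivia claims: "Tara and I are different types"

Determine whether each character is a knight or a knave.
Tara is a knave.
Olivia is a knight.

Verification:
- Tara (knave) says "Olivia is a knave" - this is FALSE (a lie) because Olivia is a knight.
- Olivia (knight) says "Tara and I are different types" - this is TRUE because Olivia is a knight and Tara is a knave.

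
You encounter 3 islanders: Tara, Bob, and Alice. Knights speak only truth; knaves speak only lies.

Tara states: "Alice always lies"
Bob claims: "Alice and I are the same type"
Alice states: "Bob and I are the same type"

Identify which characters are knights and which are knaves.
Tara is a knave.
Bob is a knight.
Alice is a knight.

Verification:
- Tara (knave) says "Alice always lies" - this is FALSE (a lie) because Alice is a knight.
- Bob (knight) says "Alice and I are the same type" - this is TRUE because Bob is a knight and Alice is a knight.
- Alice (knight) says "Bob and I are the same type" - this is TRUE because Alice is a knight and Bob is a knight.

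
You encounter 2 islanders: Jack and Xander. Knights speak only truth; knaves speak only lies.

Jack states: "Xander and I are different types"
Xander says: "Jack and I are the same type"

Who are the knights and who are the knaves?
Jack is a knight.
Xander is a knave.

Verification:
- Jack (knight) says "Xander and I are different types" - this is TRUE because Jack is a knight and Xander is a knave.
- Xander (knave) says "Jack and I are the same type" - this is FALSE (a lie) because Xander is a knave and Jack is a knight.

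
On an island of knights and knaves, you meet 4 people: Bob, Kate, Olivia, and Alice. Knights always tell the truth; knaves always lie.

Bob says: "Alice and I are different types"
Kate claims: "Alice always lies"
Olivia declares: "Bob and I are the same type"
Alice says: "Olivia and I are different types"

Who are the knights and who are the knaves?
Bob is a knight.
Kate is a knight.
Olivia is a knave.
Alice is a knave.

Verification:
- Bob (knight) says "Alice and I are different types" - this is TRUE because Bob is a knight and Alice is a knave.
- Kate (knight) says "Alice always lies" - this is TRUE because Alice is a knave.
- Olivia (knave) says "Bob and I are the same type" - this is FALSE (a lie) because Olivia is a knave and Bob is a knight.
- Alice (knave) says "Olivia and I are different types" - this is FALSE (a lie) because Alice is a knave and Olivia is a knave.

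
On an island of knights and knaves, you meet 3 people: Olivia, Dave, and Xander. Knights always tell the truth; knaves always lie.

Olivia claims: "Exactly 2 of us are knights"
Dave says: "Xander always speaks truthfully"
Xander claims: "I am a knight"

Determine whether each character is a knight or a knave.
Olivia is a knave.
Dave is a knave.
Xander is a knave.

Verification:
- Olivia (knave) says "Exactly 2 of us are knights" - this is FALSE (a lie) because there are 0 knights.
- Dave (knave) says "Xander always speaks truthfully" - this is FALSE (a lie) because Xander is a knave.
- Xander (knave) says "I am a knight" - this is FALSE (a lie) because Xander is a knave.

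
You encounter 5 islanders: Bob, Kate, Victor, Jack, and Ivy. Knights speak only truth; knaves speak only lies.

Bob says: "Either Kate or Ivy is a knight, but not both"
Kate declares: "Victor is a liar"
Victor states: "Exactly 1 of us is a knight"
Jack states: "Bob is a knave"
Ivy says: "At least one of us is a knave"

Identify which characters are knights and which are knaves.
Bob is a knave.
Kate is a knight.
Victor is a knave.
Jack is a knight.
Ivy is a knight.

Verification:
- Bob (knave) says "Either Kate or Ivy is a knight, but not both" - this is FALSE (a lie) because Kate is a knight and Ivy is a knight.
- Kate (knight) says "Victor is a liar" - this is TRUE because Victor is a knave.
- Victor (knave) says "Exactly 1 of us is a knight" - this is FALSE (a lie) because there are 3 knights.
- Jack (knight) says "Bob is a knave" - this is TRUE because Bob is a knave.
- Ivy (knight) says "At least one of us is a knave" - this is TRUE because Bob and Victor are knaves.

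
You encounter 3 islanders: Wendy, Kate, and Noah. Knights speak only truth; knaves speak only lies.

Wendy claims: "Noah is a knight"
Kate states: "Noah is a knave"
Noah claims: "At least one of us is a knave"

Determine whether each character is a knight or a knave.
Wendy is a knight.
Kate is a knave.
Noah is a knight.

Verification:
- Wendy (knight) says "Noah is a knight" - this is TRUE because Noah is a knight.
- Kate (knave) says "Noah is a knave" - this is FALSE (a lie) because Noah is a knight.
- Noah (knight) says "At least one of us is a knave" - this is TRUE because Kate is a knave.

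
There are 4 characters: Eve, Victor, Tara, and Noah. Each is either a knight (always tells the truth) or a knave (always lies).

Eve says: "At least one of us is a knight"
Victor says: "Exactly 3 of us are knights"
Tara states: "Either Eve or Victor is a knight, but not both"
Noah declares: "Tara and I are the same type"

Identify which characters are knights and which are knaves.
Eve is a knight.
Victor is a knave.
Tara is a knight.
Noah is a knave.

Verification:
- Eve (knight) says "At least one of us is a knight" - this is TRUE because Eve and Tara are knights.
- Victor (knave) says "Exactly 3 of us are knights" - this is FALSE (a lie) because there are 2 knights.
- Tara (knight) says "Either Eve or Victor is a knight, but not both" - this is TRUE because Eve is a knight and Victor is a knave.
- Noah (knave) says "Tara and I are the same type" - this is FALSE (a lie) because Noah is a knave and Tara is a knight.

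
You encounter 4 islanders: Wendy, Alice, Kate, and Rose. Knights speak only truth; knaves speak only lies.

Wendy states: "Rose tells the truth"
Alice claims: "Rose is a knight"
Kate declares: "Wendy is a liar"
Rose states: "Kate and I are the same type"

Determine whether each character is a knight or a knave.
Wendy is a knave.
Alice is a knave.
Kate is a knight.
Rose is a knave.

Verification:
- Wendy (knave) says "Rose tells the truth" - this is FALSE (a lie) because Rose is a knave.
- Alice (knave) says "Rose is a knight" - this is FALSE (a lie) because Rose is a knave.
- Kate (knight) says "Wendy is a liar" - this is TRUE because Wendy is a knave.
- Rose (knave) says "Kate and I are the same type" - this is FALSE (a lie) because Rose is a knave and Kate is a knight.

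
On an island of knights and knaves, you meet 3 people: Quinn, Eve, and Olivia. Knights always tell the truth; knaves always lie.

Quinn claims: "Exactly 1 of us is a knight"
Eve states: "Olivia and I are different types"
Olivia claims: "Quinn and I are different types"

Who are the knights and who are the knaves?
Quinn is a knave.
Eve is a knave.
Olivia is a knave.

Verification:
- Quinn (knave) says "Exactly 1 of us is a knight" - this is FALSE (a lie) because there are 0 knights.
- Eve (knave) says "Olivia and I are different types" - this is FALSE (a lie) because Eve is a knave and Olivia is a knave.
- Olivia (knave) says "Quinn and I are different types" - this is FALSE (a lie) because Olivia is a knave and Quinn is a knave.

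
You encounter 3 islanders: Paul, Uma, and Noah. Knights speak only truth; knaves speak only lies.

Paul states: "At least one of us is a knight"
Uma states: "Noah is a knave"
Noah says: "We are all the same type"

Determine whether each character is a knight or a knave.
Paul is a knight.
Uma is a knight.
Noah is a knave.

Verification:
- Paul (knight) says "At least one of us is a knight" - this is TRUE because Paul and Uma are knights.
- Uma (knight) says "Noah is a knave" - this is TRUE because Noah is a knave.
- Noah (knave) says "We are all the same type" - this is FALSE (a lie) because Paul and Uma are knights and Noah is a knave.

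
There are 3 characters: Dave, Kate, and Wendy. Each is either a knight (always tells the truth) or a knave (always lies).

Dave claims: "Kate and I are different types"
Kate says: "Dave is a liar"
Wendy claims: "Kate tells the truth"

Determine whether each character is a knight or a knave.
Dave is a knight.
Kate is a knave.
Wendy is a knave.

Verification:
- Dave (knight) says "Kate and I are different types" - this is TRUE because Dave is a knight and Kate is a knave.
- Kate (knave) says "Dave is a liar" - this is FALSE (a lie) because Dave is a knight.
- Wendy (knave) says "Kate tells the truth" - this is FALSE (a lie) because Kate is a knave.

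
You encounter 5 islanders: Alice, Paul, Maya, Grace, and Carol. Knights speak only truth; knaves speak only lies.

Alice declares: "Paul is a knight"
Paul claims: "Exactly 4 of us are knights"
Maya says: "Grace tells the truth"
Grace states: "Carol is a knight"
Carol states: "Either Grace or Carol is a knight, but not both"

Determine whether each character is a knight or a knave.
Alice is a knave.
Paul is a knave.
Maya is a knave.
Grace is a knave.
Carol is a knave.

Verification:
- Alice (knave) says "Paul is a knight" - this is FALSE (a lie) because Paul is a knave.
- Paul (knave) says "Exactly 4 of us are knights" - this is FALSE (a lie) because there are 0 knights.
- Maya (knave) says "Grace tells the truth" - this is FALSE (a lie) because Grace is a knave.
- Grace (knave) says "Carol is a knight" - this is FALSE (a lie) because Carol is a knave.
- Carol (knave) says "Either Grace or Carol is a knight, but not both" - this is FALSE (a lie) because Grace is a knave and Carol is a knave.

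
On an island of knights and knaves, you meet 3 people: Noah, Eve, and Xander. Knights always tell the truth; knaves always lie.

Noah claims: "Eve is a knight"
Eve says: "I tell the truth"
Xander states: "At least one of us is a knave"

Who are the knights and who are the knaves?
Noah is a knave.
Eve is a knave.
Xander is a knight.

Verification:
- Noah (knave) says "Eve is a knight" - this is FALSE (a lie) because Eve is a knave.
- Eve (knave) says "I tell the truth" - this is FALSE (a lie) because Eve is a knave.
- Xander (knight) says "At least one of us is a knave" - this is TRUE because Noah and Eve are knaves.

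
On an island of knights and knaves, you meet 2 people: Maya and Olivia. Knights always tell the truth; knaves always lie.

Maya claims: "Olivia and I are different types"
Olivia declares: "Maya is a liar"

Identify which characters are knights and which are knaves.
Maya is a knight.
Olivia is a knave.

Verification:
- Maya (knight) says "Olivia and I are different types" - this is TRUE because Maya is a knight and Olivia is a knave.
- Olivia (knave) says "Maya is a liar" - this is FALSE (a lie) because Maya is a knight.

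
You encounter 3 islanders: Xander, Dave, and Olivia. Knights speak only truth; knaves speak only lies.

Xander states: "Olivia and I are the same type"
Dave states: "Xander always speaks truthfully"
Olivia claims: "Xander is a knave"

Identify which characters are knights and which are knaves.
Xander is a knave.
Dave is a knave.
Olivia is a knight.

Verification:
- Xander (knave) says "Olivia and I are the same type" - this is FALSE (a lie) because Xander is a knave and Olivia is a knight.
- Dave (knave) says "Xander always speaks truthfully" - this is FALSE (a lie) because Xander is a knave.
- Olivia (knight) says "Xander is a knave" - this is TRUE because Xander is a knave.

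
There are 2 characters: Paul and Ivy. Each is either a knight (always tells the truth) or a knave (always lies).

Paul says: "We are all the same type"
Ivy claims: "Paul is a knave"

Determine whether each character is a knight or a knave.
Paul is a knave.
Ivy is a knight.

Verification:
- Paul (knave) says "We are all the same type" - this is FALSE (a lie) because Ivy is a knight and Paul is a knave.
- Ivy (knight) says "Paul is a knave" - this is TRUE because Paul is a knave.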